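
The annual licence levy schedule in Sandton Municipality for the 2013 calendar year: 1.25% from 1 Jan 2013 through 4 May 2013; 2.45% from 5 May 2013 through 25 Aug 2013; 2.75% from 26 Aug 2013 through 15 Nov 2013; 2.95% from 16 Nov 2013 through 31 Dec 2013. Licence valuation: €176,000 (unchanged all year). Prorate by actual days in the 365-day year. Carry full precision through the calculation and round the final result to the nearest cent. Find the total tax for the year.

€3,824.02

1 Jan – 4 May 2013: 124 days at 1.25% → €176,000 × 1.25% × 124/365 = €747.3973
5 May – 25 Aug 2013: 113 days at 2.45% → €176,000 × 2.45% × 113/365 = €1,334.9479
26 Aug – 15 Nov 2013: 82 days at 2.75% → €176,000 × 2.75% × 82/365 = €1,087.3425
16 Nov – 31 Dec 2013: 46 days at 2.95% → €176,000 × 2.95% × 46/365 = €654.3342
Total = €3,824.0219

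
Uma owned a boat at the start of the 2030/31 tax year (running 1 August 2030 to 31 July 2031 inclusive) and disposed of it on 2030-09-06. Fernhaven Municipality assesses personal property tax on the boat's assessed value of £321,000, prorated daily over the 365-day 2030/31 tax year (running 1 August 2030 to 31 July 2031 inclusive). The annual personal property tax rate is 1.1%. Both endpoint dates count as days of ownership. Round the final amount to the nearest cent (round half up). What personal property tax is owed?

£357.94

Days held (2030-08-01 to 2030-09-06): 37 out of 365
Tax = £321,000 × 1.1% × 37/365 = £357.9370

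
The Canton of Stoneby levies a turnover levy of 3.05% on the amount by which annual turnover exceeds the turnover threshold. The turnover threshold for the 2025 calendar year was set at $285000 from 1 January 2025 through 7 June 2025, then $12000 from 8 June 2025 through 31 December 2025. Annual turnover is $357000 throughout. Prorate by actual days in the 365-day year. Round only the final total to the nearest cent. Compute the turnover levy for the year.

$6918.15

1 January – 7 June 2025: 158 days, exemption $285000 → ($357000 − $285000) × 3.05% × 158/365 = $950.5973
8 June – 31 December 2025: 207 days, exemption $12000 → ($357000 − $12000) × 3.05% × 207/365 = $5967.5548
Total = $6918.1521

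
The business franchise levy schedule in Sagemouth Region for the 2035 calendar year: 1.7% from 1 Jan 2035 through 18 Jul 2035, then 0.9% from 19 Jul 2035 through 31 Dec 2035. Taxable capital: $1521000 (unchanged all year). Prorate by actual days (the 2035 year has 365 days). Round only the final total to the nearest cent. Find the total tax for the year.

$20323.06

1 Jan – 18 Jul 2035: 199 days at 1.7% → $1521000 × 1.7% × 199/365 = $14097.3781
19 Jul – 31 Dec 2035: 166 days at 0.9% → $1521000 × 0.9% × 166/365 = $6225.6822
Total = $20323.0603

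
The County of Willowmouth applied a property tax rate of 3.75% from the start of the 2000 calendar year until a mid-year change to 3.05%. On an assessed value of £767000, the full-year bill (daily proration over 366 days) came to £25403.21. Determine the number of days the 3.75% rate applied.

Let d = days at the first rate; then 366 − d days at the second rate.
£767000 × [3.75%·d + 3.05%·(366−d)] / 366 = £25403.21
Solving gives d = 137, so the new rate took effect on 17 May 2000.

137 days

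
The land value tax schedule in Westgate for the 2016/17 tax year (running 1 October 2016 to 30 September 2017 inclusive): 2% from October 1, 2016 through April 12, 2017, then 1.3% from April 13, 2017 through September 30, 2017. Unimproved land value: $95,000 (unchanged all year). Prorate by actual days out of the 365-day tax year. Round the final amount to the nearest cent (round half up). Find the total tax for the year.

October 1, 2016 – April 12, 2017: 194 days at 2% → $95,000 × 2% × 194/365 = $1,009.8630
April 13 – September 30, 2017: 171 days at 1.3% → $95,000 × 1.3% × 171/365 = $578.5890
Total = $1,588.4521

$1,588.45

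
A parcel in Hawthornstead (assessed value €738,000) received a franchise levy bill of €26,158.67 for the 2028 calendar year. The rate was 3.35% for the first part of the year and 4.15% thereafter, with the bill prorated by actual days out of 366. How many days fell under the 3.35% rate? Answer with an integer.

Let d = days at the first rate; then 366 − d days at the second rate.
€738,000 × [3.35%·d + 4.15%·(366−d)] / 366 = €26,158.67
Solving gives d = 277, so the new rate took effect on 4 October 2028.

277 days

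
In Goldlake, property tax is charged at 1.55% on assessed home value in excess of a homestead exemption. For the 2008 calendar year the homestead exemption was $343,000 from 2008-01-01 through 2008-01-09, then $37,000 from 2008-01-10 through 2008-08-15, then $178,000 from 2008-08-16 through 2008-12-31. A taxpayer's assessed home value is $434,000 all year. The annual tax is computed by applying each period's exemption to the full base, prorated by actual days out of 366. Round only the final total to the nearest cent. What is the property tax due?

$5,212.83

2008-01-01 to 2008-01-09: 9 days, exemption $343,000 → ($434,000 − $343,000) × 1.55% × 9/366 = $34.6844
2008-01-10 to 2008-08-15: 219 days, exemption $37,000 → ($434,000 − $37,000) × 1.55% × 219/366 = $3,682.0123
2008-08-16 to 2008-12-31: 138 days, exemption $178,000 → ($434,000 − $178,000) × 1.55% × 138/366 = $1,496.1311
Total = $5,212.8279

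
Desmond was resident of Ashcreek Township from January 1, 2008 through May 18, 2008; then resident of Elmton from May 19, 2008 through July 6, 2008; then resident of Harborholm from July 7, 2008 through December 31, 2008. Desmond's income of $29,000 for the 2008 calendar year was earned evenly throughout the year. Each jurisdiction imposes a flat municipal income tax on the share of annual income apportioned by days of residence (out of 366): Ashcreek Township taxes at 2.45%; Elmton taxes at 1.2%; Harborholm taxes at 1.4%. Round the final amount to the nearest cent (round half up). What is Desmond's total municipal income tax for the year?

Ashcreek Township, January 1 – May 18, 2008: 139 days → $29,000 × 2.45% × 139/366 = $269.8347
Elmton, May 19 – July 6, 2008: 49 days → $29,000 × 1.2% × 49/366 = $46.5902
Harborholm, July 7 – December 31, 2008: 178 days → $29,000 × 1.4% × 178/366 = $197.4536
Total = $513.8784

$513.88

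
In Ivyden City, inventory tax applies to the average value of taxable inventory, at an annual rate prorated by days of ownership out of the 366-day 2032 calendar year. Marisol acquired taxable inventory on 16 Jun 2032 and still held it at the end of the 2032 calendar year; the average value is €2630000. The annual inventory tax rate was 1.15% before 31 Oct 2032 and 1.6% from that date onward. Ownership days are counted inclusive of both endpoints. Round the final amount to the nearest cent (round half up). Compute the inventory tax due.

€18449.52

16 Jun – 30 Oct 2032: 137 days at 1.15% → €2630000 × 1.15% × 137/366 = €11321.2158
31 Oct – 31 Dec 2032: 62 days at 1.6% → €2630000 × 1.6% × 62/366 = €7128.3060
Total = €18449.5219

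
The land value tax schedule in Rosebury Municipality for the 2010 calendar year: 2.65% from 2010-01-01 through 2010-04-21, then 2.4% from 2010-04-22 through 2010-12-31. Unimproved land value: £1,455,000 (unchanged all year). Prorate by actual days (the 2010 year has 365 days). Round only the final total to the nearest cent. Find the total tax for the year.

2010-01-01 to 2010-04-21: 111 days at 2.65% → £1,455,000 × 2.65% × 111/365 = £11,725.7055
2010-04-22 to 2010-12-31: 254 days at 2.4% → £1,455,000 × 2.4% × 254/365 = £24,300.4932
Total = £36,026.1986

£36,026.20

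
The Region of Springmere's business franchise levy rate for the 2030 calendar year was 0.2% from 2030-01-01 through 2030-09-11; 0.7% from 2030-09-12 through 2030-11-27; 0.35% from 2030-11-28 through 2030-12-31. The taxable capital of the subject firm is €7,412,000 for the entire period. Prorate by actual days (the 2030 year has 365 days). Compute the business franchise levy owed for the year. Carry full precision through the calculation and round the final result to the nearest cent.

2030-01-01 to 2030-09-11: 254 days at 0.2% → €7,412,000 × 0.2% × 254/365 = €10,315.8795
2030-09-12 to 2030-11-27: 77 days at 0.7% → €7,412,000 × 0.7% × 77/365 = €10,945.3918
2030-11-28 to 2030-12-31: 34 days at 0.35% → €7,412,000 × 0.35% × 34/365 = €2,416.5151
Total = €23,677.7863

€23,677.79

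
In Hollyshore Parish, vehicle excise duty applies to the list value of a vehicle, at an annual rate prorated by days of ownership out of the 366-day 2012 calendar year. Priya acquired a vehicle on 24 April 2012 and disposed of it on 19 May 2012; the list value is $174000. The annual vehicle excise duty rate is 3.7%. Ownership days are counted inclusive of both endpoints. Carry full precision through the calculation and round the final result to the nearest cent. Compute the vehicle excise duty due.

$457.34

Days held (24 April – 19 May 2012): 26 out of 366
Tax = $174000 × 3.7% × 26/366 = $457.3443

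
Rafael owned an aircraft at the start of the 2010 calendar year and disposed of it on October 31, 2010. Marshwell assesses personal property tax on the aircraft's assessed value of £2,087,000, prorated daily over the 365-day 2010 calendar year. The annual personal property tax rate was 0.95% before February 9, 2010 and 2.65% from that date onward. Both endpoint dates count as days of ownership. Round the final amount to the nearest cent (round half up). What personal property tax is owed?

£42,271.76

January 1 – February 8, 2010: 39 days at 0.95% → £2,087,000 × 0.95% × 39/365 = £2,118.4479
February 9 – October 31, 2010: 265 days at 2.65% → £2,087,000 × 2.65% × 265/365 = £40,153.3082
Total = £42,271.7562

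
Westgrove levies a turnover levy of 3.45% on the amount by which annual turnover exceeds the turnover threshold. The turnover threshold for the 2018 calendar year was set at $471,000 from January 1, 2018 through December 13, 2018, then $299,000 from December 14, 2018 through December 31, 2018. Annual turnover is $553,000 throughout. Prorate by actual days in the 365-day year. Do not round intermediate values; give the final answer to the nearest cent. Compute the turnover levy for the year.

$3,121.64

January 1 – December 13, 2018: 347 days, exemption $471,000 → ($553,000 − $471,000) × 3.45% × 347/365 = $2,689.4877
December 14 – December 31, 2018: 18 days, exemption $299,000 → ($553,000 − $299,000) × 3.45% × 18/365 = $432.1479
Total = $3,121.6356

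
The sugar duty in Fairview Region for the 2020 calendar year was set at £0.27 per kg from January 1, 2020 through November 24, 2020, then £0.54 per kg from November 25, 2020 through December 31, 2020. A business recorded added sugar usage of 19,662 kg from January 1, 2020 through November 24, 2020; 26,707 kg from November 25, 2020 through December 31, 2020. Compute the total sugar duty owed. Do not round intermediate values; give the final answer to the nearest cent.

January 1 – November 24, 2020: 19,662 kg at £0.27/kg → £5,308.74
November 25 – December 31, 2020: 26,707 kg at £0.54/kg → £14,421.78

£19,730.52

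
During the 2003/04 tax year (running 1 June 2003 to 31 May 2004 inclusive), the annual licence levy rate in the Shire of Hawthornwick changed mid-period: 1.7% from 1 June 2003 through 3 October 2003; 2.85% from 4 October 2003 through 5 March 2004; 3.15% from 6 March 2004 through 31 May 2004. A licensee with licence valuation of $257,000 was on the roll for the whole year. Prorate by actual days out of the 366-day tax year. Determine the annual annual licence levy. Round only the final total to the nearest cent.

$6,498.38

1 June – 3 October 2003: 125 days at 1.7% → $257,000 × 1.7% × 125/366 = $1,492.1448
4 October 2003 – 5 March 2004: 154 days at 2.85% → $257,000 × 2.85% × 154/366 = $3,081.8934
6 March – 31 May 2004: 87 days at 3.15% → $257,000 × 3.15% × 87/366 = $1,924.3402
Total = $6,498.3784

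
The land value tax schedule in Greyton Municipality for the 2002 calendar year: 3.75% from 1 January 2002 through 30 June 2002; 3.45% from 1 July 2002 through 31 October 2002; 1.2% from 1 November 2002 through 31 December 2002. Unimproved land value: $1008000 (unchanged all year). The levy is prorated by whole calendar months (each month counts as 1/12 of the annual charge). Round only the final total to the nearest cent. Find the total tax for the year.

$32508.00

1 January – 30 June 2002: 6 months at 3.75% → $1008000 × 3.75% × 6/12 = $18900.0000
1 July – 31 October 2002: 4 months at 3.45% → $1008000 × 3.45% × 4/12 = $11592.0000
1 November – 31 December 2002: 2 months at 1.2% → $1008000 × 1.2% × 2/12 = $2016.0000
Total = $32508.0000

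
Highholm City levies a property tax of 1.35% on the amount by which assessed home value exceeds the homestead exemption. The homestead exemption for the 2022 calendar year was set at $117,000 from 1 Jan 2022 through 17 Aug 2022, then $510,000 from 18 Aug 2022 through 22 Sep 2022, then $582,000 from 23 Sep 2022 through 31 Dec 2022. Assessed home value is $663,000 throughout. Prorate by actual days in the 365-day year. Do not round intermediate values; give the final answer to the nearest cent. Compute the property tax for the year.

1 Jan – 17 Aug 2022: 229 days, exemption $117,000 → ($663,000 − $117,000) × 1.35% × 229/365 = $4,624.5452
18 Aug – 22 Sep 2022: 36 days, exemption $510,000 → ($663,000 − $510,000) × 1.35% × 36/365 = $203.7205
23 Sep – 31 Dec 2022: 100 days, exemption $582,000 → ($663,000 − $582,000) × 1.35% × 100/365 = $299.5890
Total = $5,127.8548

$5,127.85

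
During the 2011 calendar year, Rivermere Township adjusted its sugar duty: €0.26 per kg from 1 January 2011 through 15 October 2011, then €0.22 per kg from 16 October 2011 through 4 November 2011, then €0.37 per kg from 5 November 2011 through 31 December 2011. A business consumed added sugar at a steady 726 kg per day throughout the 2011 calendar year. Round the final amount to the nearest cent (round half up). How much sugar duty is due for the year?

€72,868.62

1 January – 15 October 2011: 288 days × 726 kg/day = 209,088 kg at €0.26/kg → €54,362.88
16 October – 4 November 2011: 20 days × 726 kg/day = 14,520 kg at €0.22/kg → €3,194.40
5 November – 31 December 2011: 57 days × 726 kg/day = 41,382 kg at €0.37/kg → €15,311.34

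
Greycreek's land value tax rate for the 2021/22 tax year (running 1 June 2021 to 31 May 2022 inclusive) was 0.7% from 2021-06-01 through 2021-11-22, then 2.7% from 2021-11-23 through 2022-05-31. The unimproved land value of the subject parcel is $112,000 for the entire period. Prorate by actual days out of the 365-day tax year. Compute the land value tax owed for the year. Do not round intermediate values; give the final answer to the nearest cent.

$1,950.03

2021-06-01 to 2021-11-22: 175 days at 0.7% → $112,000 × 0.7% × 175/365 = $375.8904
2021-11-23 to 2022-05-31: 190 days at 2.7% → $112,000 × 2.7% × 190/365 = $1,574.1370
Total = $1,950.0274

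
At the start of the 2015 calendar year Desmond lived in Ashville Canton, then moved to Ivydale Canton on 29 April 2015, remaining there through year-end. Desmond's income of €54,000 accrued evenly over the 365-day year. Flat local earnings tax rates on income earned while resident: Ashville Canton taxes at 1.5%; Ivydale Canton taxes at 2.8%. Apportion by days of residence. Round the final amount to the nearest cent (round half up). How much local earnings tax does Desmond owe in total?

€1,285.05

Ashville Canton, 1 January – 28 April 2015: 118 days → €54,000 × 1.5% × 118/365 = €261.8630
Ivydale Canton, 29 April – 31 December 2015: 247 days → €54,000 × 2.8% × 247/365 = €1,023.1890
Total = €1,285.0521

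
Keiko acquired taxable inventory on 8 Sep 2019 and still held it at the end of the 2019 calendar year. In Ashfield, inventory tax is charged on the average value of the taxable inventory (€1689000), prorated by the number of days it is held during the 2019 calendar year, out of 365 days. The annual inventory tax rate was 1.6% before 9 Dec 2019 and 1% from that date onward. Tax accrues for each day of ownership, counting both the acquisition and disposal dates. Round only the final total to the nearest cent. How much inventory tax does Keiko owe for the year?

8 Sep – 8 Dec 2019: 92 days at 1.6% → €1689000 × 1.6% × 92/365 = €6811.5288
9 Dec – 31 Dec 2019: 23 days at 1% → €1689000 × 1% × 23/365 = €1064.3014
Total = €7875.8301

€7875.83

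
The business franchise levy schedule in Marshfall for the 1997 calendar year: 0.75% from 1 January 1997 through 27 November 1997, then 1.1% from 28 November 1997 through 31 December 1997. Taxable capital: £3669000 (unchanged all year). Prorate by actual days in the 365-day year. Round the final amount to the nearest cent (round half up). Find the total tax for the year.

£28713.69

1 January – 27 November 1997: 331 days at 0.75% → £3669000 × 0.75% × 331/365 = £24954.2260
28 November – 31 December 1997: 34 days at 1.1% → £3669000 × 1.1% × 34/365 = £3759.4685
Total = £28713.6945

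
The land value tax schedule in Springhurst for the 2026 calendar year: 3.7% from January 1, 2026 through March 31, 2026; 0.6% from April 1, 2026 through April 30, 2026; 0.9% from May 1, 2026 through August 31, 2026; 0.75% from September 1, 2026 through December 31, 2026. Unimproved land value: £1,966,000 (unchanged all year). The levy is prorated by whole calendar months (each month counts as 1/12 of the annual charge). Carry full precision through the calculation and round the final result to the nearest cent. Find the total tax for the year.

£29,981.50

January 1 – March 31, 2026: 3 months at 3.7% → £1,966,000 × 3.7% × 3/12 = £18,185.5000
April 1 – April 30, 2026: 1 month at 0.6% → £1,966,000 × 0.6% × 1/12 = £983.0000
May 1 – August 31, 2026: 4 months at 0.9% → £1,966,000 × 0.9% × 4/12 = £5,898.0000
September 1 – December 31, 2026: 4 months at 0.75% → £1,966,000 × 0.75% × 4/12 = £4,915.0000
Total = £29,981.5000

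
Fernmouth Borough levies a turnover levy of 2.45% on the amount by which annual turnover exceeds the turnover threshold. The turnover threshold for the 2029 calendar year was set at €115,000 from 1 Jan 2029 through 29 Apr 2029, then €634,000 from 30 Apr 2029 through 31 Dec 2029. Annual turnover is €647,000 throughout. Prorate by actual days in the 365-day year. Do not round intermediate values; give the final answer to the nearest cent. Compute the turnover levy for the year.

€4,464.10

1 Jan – 29 Apr 2029: 119 days, exemption €115,000 → (€647,000 − €115,000) × 2.45% × 119/365 = €4,249.4411
30 Apr – 31 Dec 2029: 246 days, exemption €634,000 → (€647,000 − €634,000) × 2.45% × 246/365 = €214.6603
Total = €4,464.1014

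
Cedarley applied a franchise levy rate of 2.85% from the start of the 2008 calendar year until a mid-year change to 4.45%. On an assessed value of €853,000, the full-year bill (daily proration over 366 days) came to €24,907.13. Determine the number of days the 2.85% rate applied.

350 days

Let d = days at the first rate; then 366 − d days at the second rate.
€853,000 × [2.85%·d + 4.45%·(366−d)] / 366 = €24,907.13
Solving gives d = 350, so the new rate took effect on 16 December 2008.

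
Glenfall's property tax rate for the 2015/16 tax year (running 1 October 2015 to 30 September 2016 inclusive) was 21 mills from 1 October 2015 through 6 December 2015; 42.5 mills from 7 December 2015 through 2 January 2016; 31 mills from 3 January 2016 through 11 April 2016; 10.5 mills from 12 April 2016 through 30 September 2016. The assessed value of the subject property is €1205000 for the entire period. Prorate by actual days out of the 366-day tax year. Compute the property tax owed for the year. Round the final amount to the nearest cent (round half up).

1 October – 6 December 2015: 67 days at 21 mills → €1205000 × 2.1% × 67/366 = €4632.3361
7 December 2015 – 2 January 2016: 27 days at 42.5 mills → €1205000 × 4.25% × 27/366 = €3777.9713
3 January – 11 April 2016: 100 days at 31 mills → €1205000 × 3.1% × 100/366 = €10206.2842
12 April – 30 September 2016: 172 days at 10.5 mills → €1205000 × 1.05% × 172/366 = €5945.9836
Total = €24562.5751

€24562.58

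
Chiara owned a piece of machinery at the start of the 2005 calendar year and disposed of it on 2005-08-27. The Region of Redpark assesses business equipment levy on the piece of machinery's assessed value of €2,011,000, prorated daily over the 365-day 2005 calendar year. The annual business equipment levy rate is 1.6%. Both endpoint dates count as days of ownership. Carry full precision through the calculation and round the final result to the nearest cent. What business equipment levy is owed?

€21,068.67

Days held (2005-01-01 to 2005-08-27): 239 out of 365
Tax = €2,011,000 × 1.6% × 239/365 = €21,068.6685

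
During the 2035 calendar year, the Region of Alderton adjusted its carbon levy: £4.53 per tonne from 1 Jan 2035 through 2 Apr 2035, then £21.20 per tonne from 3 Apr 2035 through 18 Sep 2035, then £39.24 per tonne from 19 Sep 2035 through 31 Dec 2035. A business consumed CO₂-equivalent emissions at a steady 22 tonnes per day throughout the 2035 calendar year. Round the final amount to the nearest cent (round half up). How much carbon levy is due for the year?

1 Jan – 2 Apr 2035: 92 days × 22 tonnes/day = 2,024 tonnes at £4.53/tonne → £9,168.72
3 Apr – 18 Sep 2035: 169 days × 22 tonnes/day = 3,718 tonnes at £21.20/tonne → £78,821.60
19 Sep – 31 Dec 2035: 104 days × 22 tonnes/day = 2,288 tonnes at £39.24/tonne → £89,781.12

£177,771.44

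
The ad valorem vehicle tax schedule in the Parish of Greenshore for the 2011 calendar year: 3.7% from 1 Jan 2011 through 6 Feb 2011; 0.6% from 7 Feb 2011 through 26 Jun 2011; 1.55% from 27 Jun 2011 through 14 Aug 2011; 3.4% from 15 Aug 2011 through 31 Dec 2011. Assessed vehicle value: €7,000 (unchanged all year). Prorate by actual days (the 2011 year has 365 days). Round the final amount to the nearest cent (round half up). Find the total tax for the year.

€147.57

1 Jan – 6 Feb 2011: 37 days at 3.7% → €7,000 × 3.7% × 37/365 = €26.2548
7 Feb – 26 Jun 2011: 140 days at 0.6% → €7,000 × 0.6% × 140/365 = €16.1096
27 Jun – 14 Aug 2011: 49 days at 1.55% → €7,000 × 1.55% × 49/365 = €14.5658
15 Aug – 31 Dec 2011: 139 days at 3.4% → €7,000 × 3.4% × 139/365 = €90.6356
Total = €147.5658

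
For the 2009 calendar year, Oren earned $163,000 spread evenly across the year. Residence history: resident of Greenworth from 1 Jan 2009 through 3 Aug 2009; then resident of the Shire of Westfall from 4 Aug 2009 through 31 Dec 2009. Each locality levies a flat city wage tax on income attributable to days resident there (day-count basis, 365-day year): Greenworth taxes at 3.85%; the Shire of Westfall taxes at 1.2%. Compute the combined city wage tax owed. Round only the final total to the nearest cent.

$4,500.36

Greenworth, 1 Jan – 3 Aug 2009: 215 days → $163,000 × 3.85% × 215/365 = $3,696.5274
The Shire of Westfall, 4 Aug – 31 Dec 2009: 150 days → $163,000 × 1.2% × 150/365 = $803.8356
Total = $4,500.3630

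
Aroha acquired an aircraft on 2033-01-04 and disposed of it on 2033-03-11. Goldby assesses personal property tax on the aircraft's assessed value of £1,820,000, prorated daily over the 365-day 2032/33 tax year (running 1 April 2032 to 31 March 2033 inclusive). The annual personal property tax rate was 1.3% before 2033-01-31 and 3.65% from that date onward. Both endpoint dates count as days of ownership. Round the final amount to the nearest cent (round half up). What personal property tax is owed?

£9,030.19

2033-01-04 to 2033-01-30: 27 days at 1.3% → £1,820,000 × 1.3% × 27/365 = £1,750.1918
2033-01-31 to 2033-03-11: 40 days at 3.65% → £1,820,000 × 3.65% × 40/365 = £7,280.0000
Total = £9,030.1918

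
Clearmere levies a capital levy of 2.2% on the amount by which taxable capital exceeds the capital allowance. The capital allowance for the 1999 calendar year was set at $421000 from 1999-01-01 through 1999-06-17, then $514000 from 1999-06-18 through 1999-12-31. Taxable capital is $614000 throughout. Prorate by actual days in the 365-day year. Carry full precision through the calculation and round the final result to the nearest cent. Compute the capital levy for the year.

1999-01-01 to 1999-06-17: 168 days, exemption $421000 → ($614000 − $421000) × 2.2% × 168/365 = $1954.3233
1999-06-18 to 1999-12-31: 197 days, exemption $514000 → ($614000 − $514000) × 2.2% × 197/365 = $1187.3973
Total = $3141.7205

$3141.72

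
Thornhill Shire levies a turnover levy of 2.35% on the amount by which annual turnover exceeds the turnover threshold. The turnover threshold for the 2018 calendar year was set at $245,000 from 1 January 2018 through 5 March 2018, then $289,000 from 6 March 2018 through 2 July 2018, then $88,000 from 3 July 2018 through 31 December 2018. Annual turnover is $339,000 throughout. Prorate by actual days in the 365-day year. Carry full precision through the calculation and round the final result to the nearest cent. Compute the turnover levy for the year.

$3,711.58

1 January – 5 March 2018: 64 days, exemption $245,000 → ($339,000 − $245,000) × 2.35% × 64/365 = $387.3315
6 March – 2 July 2018: 119 days, exemption $289,000 → ($339,000 − $289,000) × 2.35% × 119/365 = $383.0822
3 July – 31 December 2018: 182 days, exemption $88,000 → ($339,000 − $88,000) × 2.35% × 182/365 = $2,941.1699
Total = $3,711.5836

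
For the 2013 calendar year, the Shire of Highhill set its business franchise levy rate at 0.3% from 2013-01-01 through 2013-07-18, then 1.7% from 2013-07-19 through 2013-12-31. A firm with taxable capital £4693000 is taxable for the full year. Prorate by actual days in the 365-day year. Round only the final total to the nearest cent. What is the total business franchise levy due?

£43959.91

2013-01-01 to 2013-07-18: 199 days at 0.3% → £4693000 × 0.3% × 199/365 = £7675.9479
2013-07-19 to 2013-12-31: 166 days at 1.7% → £4693000 × 1.7% × 166/365 = £36283.9616
Total = £43959.9096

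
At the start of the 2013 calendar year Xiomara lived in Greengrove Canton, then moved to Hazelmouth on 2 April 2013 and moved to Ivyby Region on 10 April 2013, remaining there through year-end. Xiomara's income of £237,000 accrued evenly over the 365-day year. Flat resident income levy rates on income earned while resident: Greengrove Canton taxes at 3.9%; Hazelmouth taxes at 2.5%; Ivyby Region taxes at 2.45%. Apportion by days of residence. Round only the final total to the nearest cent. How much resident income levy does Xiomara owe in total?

Greengrove Canton, 1 January – 1 April 2013: 91 days → £237,000 × 3.9% × 91/365 = £2,304.4192
Hazelmouth, 2 April – 9 April 2013: 8 days → £237,000 × 2.5% × 8/365 = £129.8630
Ivyby Region, 10 April – 31 December 2013: 266 days → £237,000 × 2.45% × 266/365 = £4,231.5863
Total = £6,665.8685

£6,665.87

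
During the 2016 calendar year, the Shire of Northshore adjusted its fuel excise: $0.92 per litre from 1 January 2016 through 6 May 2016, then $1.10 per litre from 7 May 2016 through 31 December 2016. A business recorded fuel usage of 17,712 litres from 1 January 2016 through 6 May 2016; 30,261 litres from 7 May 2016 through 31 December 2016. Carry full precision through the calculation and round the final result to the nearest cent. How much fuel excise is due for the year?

$49,582.14

1 January – 6 May 2016: 17,712 litres at $0.92/litre → $16,295.04
7 May – 31 December 2016: 30,261 litres at $1.10/litre → $33,287.10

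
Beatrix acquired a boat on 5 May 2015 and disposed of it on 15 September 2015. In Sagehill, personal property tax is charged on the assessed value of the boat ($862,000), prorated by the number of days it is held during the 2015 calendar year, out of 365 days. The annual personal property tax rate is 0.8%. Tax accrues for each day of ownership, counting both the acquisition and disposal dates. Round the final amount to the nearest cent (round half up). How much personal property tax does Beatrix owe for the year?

Days held (5 May – 15 September 2015): 134 out of 365
Tax = $862,000 × 0.8% × 134/365 = $2,531.6822

$2,531.68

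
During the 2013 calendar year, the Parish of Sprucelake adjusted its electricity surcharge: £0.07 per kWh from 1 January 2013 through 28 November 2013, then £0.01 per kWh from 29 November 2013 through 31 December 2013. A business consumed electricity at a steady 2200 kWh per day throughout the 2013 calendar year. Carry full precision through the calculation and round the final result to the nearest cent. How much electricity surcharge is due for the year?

1 January – 28 November 2013: 332 days × 2200 kWh/day = 730,400 kWh at £0.07/kWh → £51128.00
29 November – 31 December 2013: 33 days × 2200 kWh/day = 72,600 kWh at £0.01/kWh → £726.00

£51854.00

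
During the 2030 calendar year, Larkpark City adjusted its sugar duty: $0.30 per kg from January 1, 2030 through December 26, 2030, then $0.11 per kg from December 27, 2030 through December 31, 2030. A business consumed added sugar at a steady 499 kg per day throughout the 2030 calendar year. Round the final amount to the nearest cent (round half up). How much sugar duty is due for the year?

January 1 – December 26, 2030: 360 days × 499 kg/day = 179,640 kg at $0.30/kg → $53,892.00
December 27 – December 31, 2030: 5 days × 499 kg/day = 2,495 kg at $0.11/kg → $274.45

$54,166.45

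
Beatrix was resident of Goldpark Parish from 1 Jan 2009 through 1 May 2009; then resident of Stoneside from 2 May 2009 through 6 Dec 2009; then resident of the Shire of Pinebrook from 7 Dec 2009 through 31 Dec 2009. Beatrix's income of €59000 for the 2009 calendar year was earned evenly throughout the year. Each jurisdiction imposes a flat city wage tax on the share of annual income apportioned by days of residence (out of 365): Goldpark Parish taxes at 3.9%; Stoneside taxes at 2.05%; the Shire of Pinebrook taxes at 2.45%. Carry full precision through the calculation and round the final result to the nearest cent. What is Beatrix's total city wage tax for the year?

Goldpark Parish, 1 Jan – 1 May 2009: 121 days → €59000 × 3.9% × 121/365 = €762.7973
Stoneside, 2 May – 6 Dec 2009: 219 days → €59000 × 2.05% × 219/365 = €725.7000
The Shire of Pinebrook, 7 Dec – 31 Dec 2009: 25 days → €59000 × 2.45% × 25/365 = €99.0068
Total = €1587.5041

€1587.50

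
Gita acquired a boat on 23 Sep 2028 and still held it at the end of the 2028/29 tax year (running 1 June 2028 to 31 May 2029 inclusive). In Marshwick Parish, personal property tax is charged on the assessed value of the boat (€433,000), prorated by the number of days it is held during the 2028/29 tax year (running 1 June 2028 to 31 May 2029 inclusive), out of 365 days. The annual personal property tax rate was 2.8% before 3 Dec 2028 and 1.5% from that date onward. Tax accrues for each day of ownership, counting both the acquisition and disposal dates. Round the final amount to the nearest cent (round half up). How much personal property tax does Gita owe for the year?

23 Sep – 2 Dec 2028: 71 days at 2.8% → €433,000 × 2.8% × 71/365 = €2,358.3671
3 Dec 2028 – 31 May 2029: 180 days at 1.5% → €433,000 × 1.5% × 180/365 = €3,203.0137
Total = €5,561.3808

€5,561.38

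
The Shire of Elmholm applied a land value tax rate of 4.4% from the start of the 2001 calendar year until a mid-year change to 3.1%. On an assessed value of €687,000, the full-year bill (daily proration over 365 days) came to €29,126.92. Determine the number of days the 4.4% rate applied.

320 days

Let d = days at the first rate; then 365 − d days at the second rate.
€687,000 × [4.4%·d + 3.1%·(365−d)] / 365 = €29,126.92
Solving gives d = 320, so the new rate took effect on November 17, 2001.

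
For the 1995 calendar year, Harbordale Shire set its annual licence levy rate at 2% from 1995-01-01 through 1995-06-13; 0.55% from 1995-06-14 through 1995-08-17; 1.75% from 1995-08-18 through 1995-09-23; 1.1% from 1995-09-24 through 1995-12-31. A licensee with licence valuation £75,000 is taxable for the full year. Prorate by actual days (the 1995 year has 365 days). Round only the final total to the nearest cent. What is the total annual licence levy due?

£1,104.25

1995-01-01 to 1995-06-13: 164 days at 2% → £75,000 × 2% × 164/365 = £673.9726
1995-06-14 to 1995-08-17: 65 days at 0.55% → £75,000 × 0.55% × 65/365 = £73.4589
1995-08-18 to 1995-09-23: 37 days at 1.75% → £75,000 × 1.75% × 37/365 = £133.0479
1995-09-24 to 1995-12-31: 99 days at 1.1% → £75,000 × 1.1% × 99/365 = £223.7671
Total = £1,104.2466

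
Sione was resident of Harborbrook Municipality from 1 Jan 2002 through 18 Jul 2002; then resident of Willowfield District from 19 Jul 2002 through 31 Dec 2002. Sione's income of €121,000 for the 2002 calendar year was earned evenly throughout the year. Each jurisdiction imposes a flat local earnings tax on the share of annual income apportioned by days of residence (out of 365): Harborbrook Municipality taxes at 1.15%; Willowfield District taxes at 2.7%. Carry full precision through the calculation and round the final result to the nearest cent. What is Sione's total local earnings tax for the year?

€2,244.47

Harborbrook Municipality, 1 Jan – 18 Jul 2002: 199 days → €121,000 × 1.15% × 199/365 = €758.6534
Willowfield District, 19 Jul – 31 Dec 2002: 166 days → €121,000 × 2.7% × 166/365 = €1,485.8137
Total = €2,244.4671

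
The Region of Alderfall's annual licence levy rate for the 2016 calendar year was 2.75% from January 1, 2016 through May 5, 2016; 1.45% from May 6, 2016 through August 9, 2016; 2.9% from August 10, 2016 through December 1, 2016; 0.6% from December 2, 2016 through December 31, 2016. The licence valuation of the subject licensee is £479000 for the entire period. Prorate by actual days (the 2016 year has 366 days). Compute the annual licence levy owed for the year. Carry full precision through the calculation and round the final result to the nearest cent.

January 1 – May 5, 2016: 126 days at 2.75% → £479000 × 2.75% × 126/366 = £4534.7951
May 6 – August 9, 2016: 96 days at 1.45% → £479000 × 1.45% × 96/366 = £1821.7705
August 10 – December 1, 2016: 114 days at 2.9% → £479000 × 2.9% × 114/366 = £4326.7049
December 2 – December 31, 2016: 30 days at 0.6% → £479000 × 0.6% × 30/366 = £235.5738
Total = £10918.8443

£10918.84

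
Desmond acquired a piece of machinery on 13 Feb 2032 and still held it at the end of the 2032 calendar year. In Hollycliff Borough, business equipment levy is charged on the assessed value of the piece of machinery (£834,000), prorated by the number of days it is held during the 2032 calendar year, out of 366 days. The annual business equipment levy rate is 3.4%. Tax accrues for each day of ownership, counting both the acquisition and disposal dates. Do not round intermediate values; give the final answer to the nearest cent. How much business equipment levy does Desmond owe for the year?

£25,024.56

Days held (13 Feb – 31 Dec 2032): 323 out of 366
Tax = £834,000 × 3.4% × 323/366 = £25,024.5574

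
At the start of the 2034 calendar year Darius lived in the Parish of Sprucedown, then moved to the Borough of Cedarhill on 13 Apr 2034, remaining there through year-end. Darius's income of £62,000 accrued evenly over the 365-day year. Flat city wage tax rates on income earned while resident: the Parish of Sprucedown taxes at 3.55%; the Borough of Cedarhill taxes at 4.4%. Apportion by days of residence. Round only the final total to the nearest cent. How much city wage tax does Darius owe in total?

The Parish of Sprucedown, 1 Jan – 12 Apr 2034: 102 days → £62,000 × 3.55% × 102/365 = £615.0740
The Borough of Cedarhill, 13 Apr – 31 Dec 2034: 263 days → £62,000 × 4.4% × 263/365 = £1,965.6548
Total = £2,580.7288

£2,580.73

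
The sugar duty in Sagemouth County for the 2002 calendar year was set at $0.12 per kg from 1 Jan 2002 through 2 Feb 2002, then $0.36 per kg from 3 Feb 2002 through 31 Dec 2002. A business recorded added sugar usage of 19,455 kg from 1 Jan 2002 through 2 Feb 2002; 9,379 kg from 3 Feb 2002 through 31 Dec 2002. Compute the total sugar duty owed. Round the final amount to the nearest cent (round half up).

1 Jan – 2 Feb 2002: 19,455 kg at $0.12/kg → $2,334.60
3 Feb – 31 Dec 2002: 9,379 kg at $0.36/kg → $3,376.44

$5,711.04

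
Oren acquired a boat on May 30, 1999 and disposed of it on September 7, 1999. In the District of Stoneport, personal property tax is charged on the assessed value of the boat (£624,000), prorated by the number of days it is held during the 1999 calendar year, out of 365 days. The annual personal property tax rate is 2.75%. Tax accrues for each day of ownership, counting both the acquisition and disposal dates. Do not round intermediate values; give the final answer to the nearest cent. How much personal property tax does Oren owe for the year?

Days held (May 30 – September 7, 1999): 101 out of 365
Tax = £624,000 × 2.75% × 101/365 = £4,748.3836

£4,748.38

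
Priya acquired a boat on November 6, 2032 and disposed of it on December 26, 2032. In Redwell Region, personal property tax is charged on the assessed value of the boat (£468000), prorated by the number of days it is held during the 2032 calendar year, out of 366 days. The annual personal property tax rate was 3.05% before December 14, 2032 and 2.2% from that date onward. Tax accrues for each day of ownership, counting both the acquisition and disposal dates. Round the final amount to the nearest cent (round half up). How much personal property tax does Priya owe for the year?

£1847.70

November 6 – December 13, 2032: 38 days at 3.05% → £468000 × 3.05% × 38/366 = £1482.0000
December 14 – December 26, 2032: 13 days at 2.2% → £468000 × 2.2% × 13/366 = £365.7049
Total = £1847.7049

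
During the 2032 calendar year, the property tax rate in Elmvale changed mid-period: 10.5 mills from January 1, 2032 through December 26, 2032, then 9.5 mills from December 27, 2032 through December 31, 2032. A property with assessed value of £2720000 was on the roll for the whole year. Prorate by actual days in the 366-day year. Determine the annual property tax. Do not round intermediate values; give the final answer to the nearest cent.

January 1 – December 26, 2032: 361 days at 10.5 mills → £2720000 × 1.05% × 361/366 = £28169.8361
December 27 – December 31, 2032: 5 days at 9.5 mills → £2720000 × 0.95% × 5/366 = £353.0055
Total = £28522.8415

£28522.84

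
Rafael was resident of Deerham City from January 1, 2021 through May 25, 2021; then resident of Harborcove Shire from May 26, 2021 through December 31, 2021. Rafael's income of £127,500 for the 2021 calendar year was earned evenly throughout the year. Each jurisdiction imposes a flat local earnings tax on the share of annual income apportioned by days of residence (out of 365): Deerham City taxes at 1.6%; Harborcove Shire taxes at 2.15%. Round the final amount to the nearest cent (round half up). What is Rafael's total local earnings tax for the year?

£2,462.67

Deerham City, January 1 – May 25, 2021: 145 days → £127,500 × 1.6% × 145/365 = £810.4110
Harborcove Shire, May 26 – December 31, 2021: 220 days → £127,500 × 2.15% × 220/365 = £1,652.2603
Total = £2,462.6712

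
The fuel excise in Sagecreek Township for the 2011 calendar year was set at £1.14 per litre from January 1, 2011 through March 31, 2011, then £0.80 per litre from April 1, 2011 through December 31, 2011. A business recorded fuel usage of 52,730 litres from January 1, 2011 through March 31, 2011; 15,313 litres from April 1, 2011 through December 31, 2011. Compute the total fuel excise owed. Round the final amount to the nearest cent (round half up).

January 1 – March 31, 2011: 52,730 litres at £1.14/litre → £60,112.20
April 1 – December 31, 2011: 15,313 litres at £0.80/litre → £12,250.40

£72,362.60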